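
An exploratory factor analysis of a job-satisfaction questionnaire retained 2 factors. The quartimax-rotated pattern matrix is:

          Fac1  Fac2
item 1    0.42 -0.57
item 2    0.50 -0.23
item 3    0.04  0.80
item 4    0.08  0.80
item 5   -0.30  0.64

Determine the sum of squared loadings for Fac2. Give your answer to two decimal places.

SS loadings for Fac2 = (-0.57)² + (-0.23)² + 0.80² + 0.80² + 0.64² = 0.3249 + 0.0529 + 0.6400 + 0.6400 + 0.4096 = 2.0674

2.07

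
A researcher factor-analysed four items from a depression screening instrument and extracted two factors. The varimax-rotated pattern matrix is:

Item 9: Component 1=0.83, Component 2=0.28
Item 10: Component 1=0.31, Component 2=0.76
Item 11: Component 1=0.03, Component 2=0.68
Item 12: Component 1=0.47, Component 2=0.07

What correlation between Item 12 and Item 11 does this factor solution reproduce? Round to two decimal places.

r̂ = Σ λ_i·λ_j across factors = (0.47)(0.03) + (0.07)(0.68)
  = +0.0141 +0.0476 = 0.0617

0.06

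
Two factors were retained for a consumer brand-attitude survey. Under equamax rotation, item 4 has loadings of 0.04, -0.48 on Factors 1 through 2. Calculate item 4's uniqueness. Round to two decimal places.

h² = 0.04² + (-0.48)² = 0.0016 + 0.2304 = 0.2320
Uniqueness u² = 1 − h² = 1 − 0.2320 = 0.7680

0.77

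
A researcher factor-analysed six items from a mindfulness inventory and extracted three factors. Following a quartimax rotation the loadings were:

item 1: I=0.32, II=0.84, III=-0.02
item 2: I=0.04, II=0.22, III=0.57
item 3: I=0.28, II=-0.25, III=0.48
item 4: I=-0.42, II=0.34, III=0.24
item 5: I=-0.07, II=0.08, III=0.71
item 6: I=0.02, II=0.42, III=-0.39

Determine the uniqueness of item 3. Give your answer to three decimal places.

h² = 0.28² + (-0.25)² + 0.48² = 0.0784 + 0.0625 + 0.2304 = 0.3713
Uniqueness u² = 1 − h² = 1 − 0.3713 = 0.6287

0.629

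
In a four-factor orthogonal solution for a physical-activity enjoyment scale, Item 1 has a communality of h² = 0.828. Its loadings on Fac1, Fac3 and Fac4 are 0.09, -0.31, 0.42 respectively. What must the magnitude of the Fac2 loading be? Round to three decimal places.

Under orthogonal rotation h² = Σλ², so λ_Fac2² = h² − (0.2806) = 0.828 − 0.2806 = 0.5474.
|λ| = √0.5474 = 0.7399.

0.740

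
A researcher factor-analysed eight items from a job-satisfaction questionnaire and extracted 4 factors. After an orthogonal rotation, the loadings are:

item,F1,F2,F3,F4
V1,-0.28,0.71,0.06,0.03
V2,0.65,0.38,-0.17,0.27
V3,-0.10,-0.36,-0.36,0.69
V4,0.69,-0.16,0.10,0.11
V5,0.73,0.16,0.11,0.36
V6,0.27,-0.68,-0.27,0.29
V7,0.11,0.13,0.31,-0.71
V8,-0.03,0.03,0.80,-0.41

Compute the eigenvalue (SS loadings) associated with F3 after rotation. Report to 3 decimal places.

SS loadings for F3 = 0.06² + (-0.17)² + (-0.36)² + 0.10² + 0.11² + (-0.27)² + 0.31² + 0.80² = 0.0036 + 0.0289 + 0.1296 + 0.0100 + 0.0121 + 0.0729 + 0.0961 + 0.6400 = 0.9932

0.993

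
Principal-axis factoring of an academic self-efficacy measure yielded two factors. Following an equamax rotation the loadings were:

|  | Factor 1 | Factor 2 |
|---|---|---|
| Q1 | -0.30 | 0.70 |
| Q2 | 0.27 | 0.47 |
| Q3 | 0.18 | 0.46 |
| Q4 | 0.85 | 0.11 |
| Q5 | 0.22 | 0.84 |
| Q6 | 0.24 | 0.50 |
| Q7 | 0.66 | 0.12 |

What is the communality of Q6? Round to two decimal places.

0.31

h² = 0.24² + 0.50² = 0.0576 + 0.2500 = 0.3076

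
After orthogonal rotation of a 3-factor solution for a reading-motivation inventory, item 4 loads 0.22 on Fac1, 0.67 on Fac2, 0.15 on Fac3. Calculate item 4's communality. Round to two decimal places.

0.52

h² = 0.22² + 0.67² + 0.15² = 0.0484 + 0.4489 + 0.0225 = 0.5198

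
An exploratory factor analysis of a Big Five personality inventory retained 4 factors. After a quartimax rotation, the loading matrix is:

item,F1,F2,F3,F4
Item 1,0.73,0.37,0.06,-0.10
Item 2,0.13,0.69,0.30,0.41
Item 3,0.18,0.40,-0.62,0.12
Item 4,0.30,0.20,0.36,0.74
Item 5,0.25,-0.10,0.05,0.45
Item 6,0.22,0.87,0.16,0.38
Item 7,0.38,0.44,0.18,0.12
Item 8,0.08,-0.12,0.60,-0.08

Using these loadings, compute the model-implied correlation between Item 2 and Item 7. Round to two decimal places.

0.46

r̂ = Σ λ_i·λ_j across factors = (0.13)(0.38) + (0.69)(0.44) + (0.30)(0.18) + (0.41)(0.12)
  = +0.0494 +0.3036 +0.0540 +0.0492 = 0.4562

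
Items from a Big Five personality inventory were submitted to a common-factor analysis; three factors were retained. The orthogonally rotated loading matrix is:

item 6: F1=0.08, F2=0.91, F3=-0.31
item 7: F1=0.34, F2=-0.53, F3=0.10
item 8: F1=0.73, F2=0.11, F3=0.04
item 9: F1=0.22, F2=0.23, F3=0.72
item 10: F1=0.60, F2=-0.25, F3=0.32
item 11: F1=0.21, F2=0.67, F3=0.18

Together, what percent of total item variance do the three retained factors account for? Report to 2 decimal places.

SS loadings by factor: 1.1074, 1.6854, 0.7609; total = 3.5537.
Total variance with 6 standardized items is 6, so the solution explains 3.5537/6 = 0.5923 = 59.23%.

59.23%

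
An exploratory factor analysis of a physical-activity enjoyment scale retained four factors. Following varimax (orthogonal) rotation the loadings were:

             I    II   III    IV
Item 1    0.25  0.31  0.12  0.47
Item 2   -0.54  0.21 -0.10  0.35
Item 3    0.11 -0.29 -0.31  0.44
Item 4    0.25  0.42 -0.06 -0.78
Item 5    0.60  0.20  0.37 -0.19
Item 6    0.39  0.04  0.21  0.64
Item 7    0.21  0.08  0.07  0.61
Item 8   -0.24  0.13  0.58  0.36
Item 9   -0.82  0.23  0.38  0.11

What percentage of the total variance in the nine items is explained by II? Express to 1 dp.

5.8%

SS loadings for II = 0.31² + 0.21² + (-0.29)² + 0.42² + 0.20² + 0.04² + 0.08² + 0.13² + 0.23² = 0.5185
With 9 standardized items, total variance = 9. Proportion = 0.5185/9 = 0.0576 → 5.76%.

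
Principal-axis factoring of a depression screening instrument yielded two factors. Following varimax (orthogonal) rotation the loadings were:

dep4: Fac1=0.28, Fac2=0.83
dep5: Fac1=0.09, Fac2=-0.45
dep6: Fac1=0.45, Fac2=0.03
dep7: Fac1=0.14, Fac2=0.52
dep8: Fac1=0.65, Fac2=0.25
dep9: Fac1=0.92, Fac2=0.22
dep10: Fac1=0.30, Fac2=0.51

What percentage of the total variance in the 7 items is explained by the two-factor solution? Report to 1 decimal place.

SS loadings by factor: 1.6675, 1.5337; total = 3.2012.
Total variance with 7 standardized items is 7, so the solution explains 3.2012/7 = 0.4573 = 45.73%.

45.7%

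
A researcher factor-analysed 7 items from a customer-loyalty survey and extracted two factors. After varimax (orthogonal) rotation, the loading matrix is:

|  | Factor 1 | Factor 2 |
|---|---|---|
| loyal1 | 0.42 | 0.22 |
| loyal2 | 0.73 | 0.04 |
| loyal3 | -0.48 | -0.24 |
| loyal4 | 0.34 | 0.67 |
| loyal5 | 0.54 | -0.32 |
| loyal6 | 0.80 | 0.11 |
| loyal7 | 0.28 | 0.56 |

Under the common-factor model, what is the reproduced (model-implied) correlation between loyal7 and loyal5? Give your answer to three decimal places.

r̂ = Σ λ_i·λ_j across factors = (0.28)(0.54) + (0.56)(-0.32)
  = +0.1512 -0.1792 = -0.0280

-0.028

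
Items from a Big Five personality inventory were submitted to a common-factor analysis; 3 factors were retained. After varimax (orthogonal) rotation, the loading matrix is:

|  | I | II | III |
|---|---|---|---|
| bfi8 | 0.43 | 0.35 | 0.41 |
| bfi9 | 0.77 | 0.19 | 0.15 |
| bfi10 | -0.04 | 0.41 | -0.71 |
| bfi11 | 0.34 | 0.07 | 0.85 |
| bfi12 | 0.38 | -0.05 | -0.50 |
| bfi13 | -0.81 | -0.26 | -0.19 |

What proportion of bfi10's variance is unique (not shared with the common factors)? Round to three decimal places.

h² = (-0.04)² + 0.41² + (-0.71)² = 0.0016 + 0.1681 + 0.5041 = 0.6738
Uniqueness u² = 1 − h² = 1 − 0.6738 = 0.3262

0.326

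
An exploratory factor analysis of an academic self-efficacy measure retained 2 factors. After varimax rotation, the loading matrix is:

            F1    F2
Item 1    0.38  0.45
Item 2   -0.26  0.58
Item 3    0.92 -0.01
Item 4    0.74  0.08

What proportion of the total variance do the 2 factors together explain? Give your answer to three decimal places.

0.538

Communalities: 0.3469, 0.4040, 0.8465, 0.5540; Σh² = 2.1514.
Total variance with 4 standardized items is 4, so the solution explains 2.1514/4 = 0.5378.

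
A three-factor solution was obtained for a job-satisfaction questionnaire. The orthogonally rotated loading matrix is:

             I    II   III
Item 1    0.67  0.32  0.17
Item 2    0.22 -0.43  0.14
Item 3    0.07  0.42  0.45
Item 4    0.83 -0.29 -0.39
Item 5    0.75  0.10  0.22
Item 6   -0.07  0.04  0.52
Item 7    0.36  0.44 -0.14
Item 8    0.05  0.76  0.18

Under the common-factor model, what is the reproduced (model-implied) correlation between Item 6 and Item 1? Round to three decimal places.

r̂ = Σ λ_i·λ_j across factors = (-0.07)(0.67) + (0.04)(0.32) + (0.52)(0.17)
  = -0.0469 +0.0128 +0.0884 = 0.0543

0.054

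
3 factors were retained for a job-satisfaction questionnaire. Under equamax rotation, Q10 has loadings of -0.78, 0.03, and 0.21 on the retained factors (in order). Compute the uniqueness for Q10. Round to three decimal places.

0.347

h² = (-0.78)² + 0.03² + 0.21² = 0.6084 + 0.0009 + 0.0441 = 0.6534
Uniqueness u² = 1 − h² = 1 − 0.6534 = 0.3466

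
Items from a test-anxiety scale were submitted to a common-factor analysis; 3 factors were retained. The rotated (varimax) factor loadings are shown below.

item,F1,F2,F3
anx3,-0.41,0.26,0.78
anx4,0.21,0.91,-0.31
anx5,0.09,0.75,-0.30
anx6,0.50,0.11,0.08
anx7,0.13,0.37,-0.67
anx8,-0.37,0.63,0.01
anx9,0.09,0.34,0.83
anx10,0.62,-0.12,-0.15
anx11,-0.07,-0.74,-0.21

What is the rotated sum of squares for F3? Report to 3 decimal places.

2.005

SS loadings for F3 = 0.78² + (-0.31)² + (-0.30)² + 0.08² + (-0.67)² + 0.01² + 0.83² + (-0.15)² + (-0.21)² = 0.6084 + 0.0961 + 0.0900 + 0.0064 + 0.4489 + 0.0001 + 0.6889 + 0.0225 + 0.0441 = 2.0054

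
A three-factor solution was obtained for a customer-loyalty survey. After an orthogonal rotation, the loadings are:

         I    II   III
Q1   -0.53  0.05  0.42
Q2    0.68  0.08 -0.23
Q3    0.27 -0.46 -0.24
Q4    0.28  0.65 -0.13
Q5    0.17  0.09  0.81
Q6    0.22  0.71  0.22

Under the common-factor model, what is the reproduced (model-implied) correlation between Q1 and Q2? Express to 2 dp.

r̂ = Σ λ_i·λ_j across factors = (-0.53)(0.68) + (0.05)(0.08) + (0.42)(-0.23)
  = -0.3604 +0.0040 -0.0966 = -0.4530

-0.45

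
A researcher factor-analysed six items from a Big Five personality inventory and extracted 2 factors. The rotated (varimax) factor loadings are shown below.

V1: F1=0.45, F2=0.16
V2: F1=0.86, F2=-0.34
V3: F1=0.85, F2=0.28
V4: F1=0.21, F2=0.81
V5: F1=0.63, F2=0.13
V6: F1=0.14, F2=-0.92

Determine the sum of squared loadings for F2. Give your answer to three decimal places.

1.739

SS loadings for F2 = 0.16² + (-0.34)² + 0.28² + 0.81² + 0.13² + (-0.92)² = 0.0256 + 0.1156 + 0.0784 + 0.6561 + 0.0169 + 0.8464 = 1.7390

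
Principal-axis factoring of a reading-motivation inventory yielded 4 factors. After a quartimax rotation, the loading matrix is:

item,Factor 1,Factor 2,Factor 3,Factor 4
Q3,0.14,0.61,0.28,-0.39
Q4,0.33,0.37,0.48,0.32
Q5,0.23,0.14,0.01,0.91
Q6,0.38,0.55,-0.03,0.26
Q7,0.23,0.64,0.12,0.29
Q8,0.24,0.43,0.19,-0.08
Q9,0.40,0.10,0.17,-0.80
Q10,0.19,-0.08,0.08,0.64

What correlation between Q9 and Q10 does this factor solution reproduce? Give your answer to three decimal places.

-0.430

r̂ = Σ λ_i·λ_j across factors = (0.40)(0.19) + (0.10)(-0.08) + (0.17)(0.08) + (-0.80)(0.64)
  = +0.0760 -0.0080 +0.0136 -0.5120 = -0.4304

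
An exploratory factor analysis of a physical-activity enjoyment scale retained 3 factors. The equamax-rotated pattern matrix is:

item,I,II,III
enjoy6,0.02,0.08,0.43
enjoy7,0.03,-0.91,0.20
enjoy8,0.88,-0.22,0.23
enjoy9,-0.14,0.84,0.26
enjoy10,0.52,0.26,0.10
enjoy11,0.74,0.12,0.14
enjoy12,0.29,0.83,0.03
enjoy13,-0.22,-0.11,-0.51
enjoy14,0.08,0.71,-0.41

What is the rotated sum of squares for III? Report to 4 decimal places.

SS loadings for III = 0.43² + 0.20² + 0.23² + 0.26² + 0.10² + 0.14² + 0.03² + (-0.51)² + (-0.41)² = 0.1849 + 0.0400 + 0.0529 + 0.0676 + 0.0100 + 0.0196 + 0.0009 + 0.2601 + 0.1681 = 0.8041

0.8041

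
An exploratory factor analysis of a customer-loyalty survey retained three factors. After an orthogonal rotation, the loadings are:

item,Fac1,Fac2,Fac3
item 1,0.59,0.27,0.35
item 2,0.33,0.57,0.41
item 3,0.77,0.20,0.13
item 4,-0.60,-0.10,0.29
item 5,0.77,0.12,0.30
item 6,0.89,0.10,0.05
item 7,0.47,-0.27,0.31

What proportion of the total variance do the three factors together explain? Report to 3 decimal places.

Communalities: 0.5435, 0.6019, 0.6498, 0.4541, 0.6973, 0.8046, 0.3899; Σh² = 4.1411.
Total variance with 7 standardized items is 7, so the solution explains 4.1411/7 = 0.5916.

0.592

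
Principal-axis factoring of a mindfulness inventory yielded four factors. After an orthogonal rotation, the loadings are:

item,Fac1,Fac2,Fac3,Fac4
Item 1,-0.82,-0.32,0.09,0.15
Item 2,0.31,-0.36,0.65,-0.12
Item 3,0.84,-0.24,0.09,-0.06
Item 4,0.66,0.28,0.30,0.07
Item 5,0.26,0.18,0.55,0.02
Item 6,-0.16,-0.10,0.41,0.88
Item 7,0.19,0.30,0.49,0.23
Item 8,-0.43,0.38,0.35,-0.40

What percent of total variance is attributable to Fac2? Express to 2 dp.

SS loadings for Fac2 = (-0.32)² + (-0.36)² + (-0.24)² + 0.28² + 0.18² + (-0.10)² + 0.30² + 0.38² = 0.6448
With 8 standardized items, total variance = 8. Proportion = 0.6448/8 = 0.0806 → 8.06%.

8.06%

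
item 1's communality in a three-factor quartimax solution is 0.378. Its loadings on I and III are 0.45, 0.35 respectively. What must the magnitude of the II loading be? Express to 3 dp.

0.230

Under orthogonal rotation h² = Σλ², so λ_II² = h² − (0.3250) = 0.378 − 0.3250 = 0.0530.
|λ| = √0.0530 = 0.2302.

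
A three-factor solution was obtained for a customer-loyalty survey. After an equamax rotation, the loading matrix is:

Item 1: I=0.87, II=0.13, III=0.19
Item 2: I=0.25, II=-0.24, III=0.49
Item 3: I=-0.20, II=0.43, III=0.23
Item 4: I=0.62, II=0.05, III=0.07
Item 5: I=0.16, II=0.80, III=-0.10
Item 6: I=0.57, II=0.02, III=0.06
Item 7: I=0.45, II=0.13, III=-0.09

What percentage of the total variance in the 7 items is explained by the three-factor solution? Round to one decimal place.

SS loadings by factor: 1.7968, 0.9192, 0.3557; total = 3.0717.
Total variance with 7 standardized items is 7, so the solution explains 3.0717/7 = 0.4388 = 43.88%.

43.9%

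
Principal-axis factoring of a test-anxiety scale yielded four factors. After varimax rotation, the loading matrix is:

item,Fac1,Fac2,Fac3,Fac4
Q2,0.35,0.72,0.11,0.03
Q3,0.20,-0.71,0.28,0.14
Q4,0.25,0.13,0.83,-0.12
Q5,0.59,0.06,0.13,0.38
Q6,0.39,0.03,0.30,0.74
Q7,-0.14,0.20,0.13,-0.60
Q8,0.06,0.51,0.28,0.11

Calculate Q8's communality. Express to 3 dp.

h² = 0.06² + 0.51² + 0.28² + 0.11² = 0.0036 + 0.2601 + 0.0784 + 0.0121 = 0.3542

0.354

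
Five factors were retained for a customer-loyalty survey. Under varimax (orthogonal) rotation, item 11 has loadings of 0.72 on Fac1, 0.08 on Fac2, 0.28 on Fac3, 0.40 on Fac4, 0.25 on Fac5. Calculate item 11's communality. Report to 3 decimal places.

h² = 0.72² + 0.08² + 0.28² + 0.40² + 0.25² = 0.5184 + 0.0064 + 0.0784 + 0.1600 + 0.0625 = 0.8257

0.826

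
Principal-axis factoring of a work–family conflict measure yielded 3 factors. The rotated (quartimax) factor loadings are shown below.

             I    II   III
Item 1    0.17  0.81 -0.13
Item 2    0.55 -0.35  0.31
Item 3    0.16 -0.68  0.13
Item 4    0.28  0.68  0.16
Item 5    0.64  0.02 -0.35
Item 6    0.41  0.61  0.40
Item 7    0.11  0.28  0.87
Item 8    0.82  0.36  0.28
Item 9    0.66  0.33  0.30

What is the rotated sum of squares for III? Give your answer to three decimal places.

SS loadings for III = (-0.13)² + 0.31² + 0.13² + 0.16² + (-0.35)² + 0.40² + 0.87² + 0.28² + 0.30² = 0.0169 + 0.0961 + 0.0169 + 0.0256 + 0.1225 + 0.1600 + 0.7569 + 0.0784 + 0.0900 = 1.3633

1.363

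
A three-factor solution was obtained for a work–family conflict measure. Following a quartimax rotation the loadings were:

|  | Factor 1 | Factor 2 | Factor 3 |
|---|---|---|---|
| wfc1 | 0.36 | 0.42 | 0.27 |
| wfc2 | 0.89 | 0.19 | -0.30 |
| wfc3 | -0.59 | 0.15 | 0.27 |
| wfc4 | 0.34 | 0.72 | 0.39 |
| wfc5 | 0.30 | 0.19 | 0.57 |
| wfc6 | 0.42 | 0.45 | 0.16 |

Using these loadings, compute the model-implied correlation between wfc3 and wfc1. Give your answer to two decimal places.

r̂ = Σ λ_i·λ_j across factors = (-0.59)(0.36) + (0.15)(0.42) + (0.27)(0.27)
  = -0.2124 +0.0630 +0.0729 = -0.0765

-0.08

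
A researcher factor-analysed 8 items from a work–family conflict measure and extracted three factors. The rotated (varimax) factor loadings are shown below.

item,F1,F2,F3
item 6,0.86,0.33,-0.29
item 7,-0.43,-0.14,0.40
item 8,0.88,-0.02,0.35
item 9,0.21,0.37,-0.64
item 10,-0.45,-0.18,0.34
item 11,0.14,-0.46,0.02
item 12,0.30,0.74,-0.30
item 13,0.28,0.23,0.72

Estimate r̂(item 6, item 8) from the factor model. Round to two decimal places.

r̂ = Σ λ_i·λ_j across factors = (0.86)(0.88) + (0.33)(-0.02) + (-0.29)(0.35)
  = +0.7568 -0.0066 -0.1015 = 0.6487

0.65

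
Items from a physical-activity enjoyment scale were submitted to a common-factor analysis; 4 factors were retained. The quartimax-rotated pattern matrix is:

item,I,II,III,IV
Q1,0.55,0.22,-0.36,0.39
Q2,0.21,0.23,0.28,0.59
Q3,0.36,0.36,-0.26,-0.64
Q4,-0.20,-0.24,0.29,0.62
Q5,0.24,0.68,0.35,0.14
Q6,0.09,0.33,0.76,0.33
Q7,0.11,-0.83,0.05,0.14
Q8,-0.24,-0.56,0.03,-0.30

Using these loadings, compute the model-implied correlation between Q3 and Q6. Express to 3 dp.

r̂ = Σ λ_i·λ_j across factors = (0.36)(0.09) + (0.36)(0.33) + (-0.26)(0.76) + (-0.64)(0.33)
  = +0.0324 +0.1188 -0.1976 -0.2112 = -0.2576

-0.258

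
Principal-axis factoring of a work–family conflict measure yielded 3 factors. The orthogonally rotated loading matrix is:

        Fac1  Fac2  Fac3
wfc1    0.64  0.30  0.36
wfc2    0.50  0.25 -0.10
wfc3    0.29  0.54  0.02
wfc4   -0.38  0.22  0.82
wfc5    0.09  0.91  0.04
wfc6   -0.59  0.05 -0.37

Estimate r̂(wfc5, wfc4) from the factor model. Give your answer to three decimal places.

0.199

r̂ = Σ λ_i·λ_j across factors = (0.09)(-0.38) + (0.91)(0.22) + (0.04)(0.82)
  = -0.0342 +0.2002 +0.0328 = 0.1988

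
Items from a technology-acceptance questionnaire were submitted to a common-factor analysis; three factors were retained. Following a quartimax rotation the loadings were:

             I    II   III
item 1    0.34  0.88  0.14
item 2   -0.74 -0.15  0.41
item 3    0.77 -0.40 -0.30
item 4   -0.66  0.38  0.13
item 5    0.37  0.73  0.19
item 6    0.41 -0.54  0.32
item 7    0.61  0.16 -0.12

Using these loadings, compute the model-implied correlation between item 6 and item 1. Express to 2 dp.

-0.29

r̂ = Σ λ_i·λ_j across factors = (0.41)(0.34) + (-0.54)(0.88) + (0.32)(0.14)
  = +0.1394 -0.4752 +0.0448 = -0.2910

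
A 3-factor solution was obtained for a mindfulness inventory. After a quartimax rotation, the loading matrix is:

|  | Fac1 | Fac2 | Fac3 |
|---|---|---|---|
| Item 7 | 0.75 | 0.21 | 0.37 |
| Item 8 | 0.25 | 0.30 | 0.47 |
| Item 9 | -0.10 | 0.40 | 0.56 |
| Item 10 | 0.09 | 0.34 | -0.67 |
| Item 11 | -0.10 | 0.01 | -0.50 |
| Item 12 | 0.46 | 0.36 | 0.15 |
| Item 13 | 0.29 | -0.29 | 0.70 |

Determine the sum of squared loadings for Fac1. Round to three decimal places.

0.949

SS loadings for Fac1 = 0.75² + 0.25² + (-0.10)² + 0.09² + (-0.10)² + 0.46² + 0.29² = 0.5625 + 0.0625 + 0.0100 + 0.0081 + 0.0100 + 0.2116 + 0.0841 = 0.9488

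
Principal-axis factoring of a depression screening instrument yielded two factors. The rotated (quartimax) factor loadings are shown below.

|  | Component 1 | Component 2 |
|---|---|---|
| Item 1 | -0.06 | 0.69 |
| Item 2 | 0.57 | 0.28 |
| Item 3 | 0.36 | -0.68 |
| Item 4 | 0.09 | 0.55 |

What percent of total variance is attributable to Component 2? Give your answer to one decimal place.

33.0%

SS loadings for Component 2 = 0.69² + 0.28² + (-0.68)² + 0.55² = 1.3194
With 4 standardized items, total variance = 4. Proportion = 1.3194/4 = 0.3299 → 32.99%.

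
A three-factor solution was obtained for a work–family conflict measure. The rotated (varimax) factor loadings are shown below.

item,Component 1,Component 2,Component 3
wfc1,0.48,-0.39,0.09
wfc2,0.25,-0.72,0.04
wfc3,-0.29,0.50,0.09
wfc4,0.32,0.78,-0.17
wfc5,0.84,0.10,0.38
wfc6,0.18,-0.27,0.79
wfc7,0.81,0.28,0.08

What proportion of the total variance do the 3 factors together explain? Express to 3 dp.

0.626

Communalities: 0.3906, 0.5825, 0.3422, 0.7397, 0.8600, 0.7294, 0.7409; Σh² = 4.3853.
Total variance with 7 standardized items is 7, so the solution explains 4.3853/7 = 0.6265.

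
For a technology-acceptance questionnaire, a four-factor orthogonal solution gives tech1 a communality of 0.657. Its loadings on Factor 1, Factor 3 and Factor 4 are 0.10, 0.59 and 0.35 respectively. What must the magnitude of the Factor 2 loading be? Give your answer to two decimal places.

0.42

Under orthogonal rotation h² = Σλ², so λ_Factor 2² = h² − (0.4806) = 0.657 − 0.4806 = 0.1764.
|λ| = √0.1764 = 0.4200.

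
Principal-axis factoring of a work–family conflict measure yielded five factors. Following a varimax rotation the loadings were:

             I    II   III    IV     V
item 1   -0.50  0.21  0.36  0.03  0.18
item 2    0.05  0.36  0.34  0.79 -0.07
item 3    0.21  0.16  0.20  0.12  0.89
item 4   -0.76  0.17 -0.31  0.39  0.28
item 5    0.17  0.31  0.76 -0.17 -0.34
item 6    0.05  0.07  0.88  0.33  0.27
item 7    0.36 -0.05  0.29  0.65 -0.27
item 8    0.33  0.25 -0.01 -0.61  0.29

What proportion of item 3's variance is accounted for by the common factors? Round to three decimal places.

0.916

h² = 0.21² + 0.16² + 0.20² + 0.12² + 0.89² = 0.0441 + 0.0256 + 0.0400 + 0.0144 + 0.7921 = 0.9162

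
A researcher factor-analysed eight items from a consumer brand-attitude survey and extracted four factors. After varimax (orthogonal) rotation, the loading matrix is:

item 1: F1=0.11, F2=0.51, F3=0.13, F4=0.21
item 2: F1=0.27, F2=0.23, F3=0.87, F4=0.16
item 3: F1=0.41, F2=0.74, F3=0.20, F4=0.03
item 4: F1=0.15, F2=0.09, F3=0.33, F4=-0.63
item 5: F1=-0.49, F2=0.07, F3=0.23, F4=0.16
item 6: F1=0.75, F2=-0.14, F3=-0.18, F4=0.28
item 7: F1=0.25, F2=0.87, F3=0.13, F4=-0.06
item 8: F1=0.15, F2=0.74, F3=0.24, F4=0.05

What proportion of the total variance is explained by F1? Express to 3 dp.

SS loadings for F1 = 0.11² + 0.27² + 0.41² + 0.15² + (-0.49)² + 0.75² + 0.25² + 0.15² = 1.1632
Proportion of variance = 1.1632 / 8 = 0.1454.

0.145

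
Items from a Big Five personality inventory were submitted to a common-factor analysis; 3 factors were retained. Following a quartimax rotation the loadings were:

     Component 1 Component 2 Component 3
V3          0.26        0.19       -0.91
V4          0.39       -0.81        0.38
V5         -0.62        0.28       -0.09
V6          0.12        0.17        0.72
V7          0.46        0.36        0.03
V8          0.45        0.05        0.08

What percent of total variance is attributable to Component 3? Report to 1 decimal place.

25.1%

SS loadings for Component 3 = (-0.91)² + 0.38² + (-0.09)² + 0.72² + 0.03² + 0.08² = 1.5063
With 6 standardized items, total variance = 6. Proportion = 1.5063/6 = 0.2510 → 25.11%.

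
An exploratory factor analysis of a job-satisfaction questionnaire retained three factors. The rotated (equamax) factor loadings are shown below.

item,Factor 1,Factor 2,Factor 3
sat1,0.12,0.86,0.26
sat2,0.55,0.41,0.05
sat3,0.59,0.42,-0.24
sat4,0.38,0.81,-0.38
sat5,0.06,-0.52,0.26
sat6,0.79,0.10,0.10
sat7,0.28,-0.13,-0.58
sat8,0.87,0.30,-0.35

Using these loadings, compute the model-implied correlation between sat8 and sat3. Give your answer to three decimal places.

0.723

r̂ = Σ λ_i·λ_j across factors = (0.87)(0.59) + (0.30)(0.42) + (-0.35)(-0.24)
  = +0.5133 +0.1260 +0.0840 = 0.7233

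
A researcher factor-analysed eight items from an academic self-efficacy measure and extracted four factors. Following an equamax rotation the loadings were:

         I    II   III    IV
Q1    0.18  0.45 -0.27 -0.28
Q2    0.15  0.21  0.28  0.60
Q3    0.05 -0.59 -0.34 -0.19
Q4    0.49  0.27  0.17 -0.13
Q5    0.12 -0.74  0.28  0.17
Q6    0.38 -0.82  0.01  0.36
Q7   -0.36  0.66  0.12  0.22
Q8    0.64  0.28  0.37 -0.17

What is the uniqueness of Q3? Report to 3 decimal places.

0.498

h² = 0.05² + (-0.59)² + (-0.34)² + (-0.19)² = 0.0025 + 0.3481 + 0.1156 + 0.0361 = 0.5023
Uniqueness u² = 1 − h² = 1 − 0.5023 = 0.4977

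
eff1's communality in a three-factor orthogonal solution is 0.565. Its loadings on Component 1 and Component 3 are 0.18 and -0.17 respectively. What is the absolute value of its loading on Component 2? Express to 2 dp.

0.71

Under orthogonal rotation h² = Σλ², so λ_Component 2² = h² − (0.0613) = 0.565 − 0.0613 = 0.5037.
|λ| = √0.5037 = 0.7097.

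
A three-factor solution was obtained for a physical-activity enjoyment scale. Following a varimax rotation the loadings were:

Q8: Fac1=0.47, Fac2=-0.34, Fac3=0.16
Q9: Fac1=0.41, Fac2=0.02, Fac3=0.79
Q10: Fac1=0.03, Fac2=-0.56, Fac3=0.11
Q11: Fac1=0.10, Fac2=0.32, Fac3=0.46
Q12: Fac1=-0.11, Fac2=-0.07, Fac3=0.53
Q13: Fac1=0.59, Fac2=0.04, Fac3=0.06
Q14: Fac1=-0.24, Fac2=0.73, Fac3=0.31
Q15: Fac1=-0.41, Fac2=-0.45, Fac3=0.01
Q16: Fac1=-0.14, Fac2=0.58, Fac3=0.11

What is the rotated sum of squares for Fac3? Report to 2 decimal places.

SS loadings for Fac3 = 0.16² + 0.79² + 0.11² + 0.46² + 0.53² + 0.06² + 0.31² + 0.01² + 0.11² = 0.0256 + 0.6241 + 0.0121 + 0.2116 + 0.2809 + 0.0036 + 0.0961 + 0.0001 + 0.0121 = 1.2662

1.27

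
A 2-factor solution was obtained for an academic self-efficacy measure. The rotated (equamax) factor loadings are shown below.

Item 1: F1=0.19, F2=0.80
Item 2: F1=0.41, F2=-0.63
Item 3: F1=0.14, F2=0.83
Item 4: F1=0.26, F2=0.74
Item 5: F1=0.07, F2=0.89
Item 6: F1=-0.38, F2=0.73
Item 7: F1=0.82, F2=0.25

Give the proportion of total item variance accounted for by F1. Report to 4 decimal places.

SS loadings for F1 = 0.19² + 0.41² + 0.14² + 0.26² + 0.07² + (-0.38)² + 0.82² = 1.1131
Proportion of variance = 1.1131 / 7 = 0.1590.

0.1590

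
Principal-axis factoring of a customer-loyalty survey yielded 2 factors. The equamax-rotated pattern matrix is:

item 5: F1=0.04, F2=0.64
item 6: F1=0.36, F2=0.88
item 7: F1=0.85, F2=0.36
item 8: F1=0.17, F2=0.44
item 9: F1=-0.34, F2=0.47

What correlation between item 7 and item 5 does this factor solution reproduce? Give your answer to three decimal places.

0.264

r̂ = Σ λ_i·λ_j across factors = (0.85)(0.04) + (0.36)(0.64)
  = +0.0340 +0.2304 = 0.2644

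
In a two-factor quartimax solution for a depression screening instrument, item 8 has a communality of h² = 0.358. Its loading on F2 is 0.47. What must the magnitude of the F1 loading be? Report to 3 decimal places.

Under orthogonal rotation h² = Σλ², so λ_F1² = h² − (0.2209) = 0.358 − 0.2209 = 0.1371.
|λ| = √0.1371 = 0.3703.

0.370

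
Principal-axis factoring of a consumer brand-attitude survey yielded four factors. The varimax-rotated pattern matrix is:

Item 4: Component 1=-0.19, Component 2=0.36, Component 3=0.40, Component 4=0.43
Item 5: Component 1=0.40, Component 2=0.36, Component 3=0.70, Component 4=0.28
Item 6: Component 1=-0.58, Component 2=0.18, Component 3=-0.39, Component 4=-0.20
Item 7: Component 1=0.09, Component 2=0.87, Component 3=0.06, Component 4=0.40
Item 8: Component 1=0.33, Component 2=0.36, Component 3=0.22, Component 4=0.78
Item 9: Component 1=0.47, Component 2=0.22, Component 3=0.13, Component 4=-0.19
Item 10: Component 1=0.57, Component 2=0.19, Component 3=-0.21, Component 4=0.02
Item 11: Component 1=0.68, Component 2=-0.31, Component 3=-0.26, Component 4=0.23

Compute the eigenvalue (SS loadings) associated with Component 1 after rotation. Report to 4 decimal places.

SS loadings for Component 1 = (-0.19)² + 0.40² + (-0.58)² + 0.09² + 0.33² + 0.47² + 0.57² + 0.68² = 0.0361 + 0.1600 + 0.3364 + 0.0081 + 0.1089 + 0.2209 + 0.3249 + 0.4624 = 1.6577

1.6577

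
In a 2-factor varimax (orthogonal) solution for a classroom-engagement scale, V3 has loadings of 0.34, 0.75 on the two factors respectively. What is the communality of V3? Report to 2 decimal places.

h² = 0.34² + 0.75² = 0.1156 + 0.5625 = 0.6781

0.68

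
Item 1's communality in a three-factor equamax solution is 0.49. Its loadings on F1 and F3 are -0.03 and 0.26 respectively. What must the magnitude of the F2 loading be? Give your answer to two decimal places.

0.65

Under orthogonal rotation h² = Σλ², so λ_F2² = h² − (0.0685) = 0.49 − 0.0685 = 0.4215.
|λ| = √0.4215 = 0.6492.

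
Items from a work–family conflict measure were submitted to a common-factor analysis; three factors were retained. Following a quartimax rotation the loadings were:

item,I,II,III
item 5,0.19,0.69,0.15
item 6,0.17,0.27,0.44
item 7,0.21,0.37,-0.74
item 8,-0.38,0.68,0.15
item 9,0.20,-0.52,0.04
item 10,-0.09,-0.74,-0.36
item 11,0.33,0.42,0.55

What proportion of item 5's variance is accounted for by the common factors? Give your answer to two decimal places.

h² = 0.19² + 0.69² + 0.15² = 0.0361 + 0.4761 + 0.0225 = 0.5347

0.53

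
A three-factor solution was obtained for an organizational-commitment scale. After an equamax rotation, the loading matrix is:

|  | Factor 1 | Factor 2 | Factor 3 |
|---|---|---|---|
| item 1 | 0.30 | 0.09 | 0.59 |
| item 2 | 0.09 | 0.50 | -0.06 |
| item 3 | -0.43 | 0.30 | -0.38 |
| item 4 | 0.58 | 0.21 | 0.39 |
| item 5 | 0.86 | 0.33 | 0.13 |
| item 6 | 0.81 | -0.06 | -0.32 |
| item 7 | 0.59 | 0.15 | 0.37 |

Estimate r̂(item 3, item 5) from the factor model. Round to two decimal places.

-0.32

r̂ = Σ λ_i·λ_j across factors = (-0.43)(0.86) + (0.30)(0.33) + (-0.38)(0.13)
  = -0.3698 +0.0990 -0.0494 = -0.3202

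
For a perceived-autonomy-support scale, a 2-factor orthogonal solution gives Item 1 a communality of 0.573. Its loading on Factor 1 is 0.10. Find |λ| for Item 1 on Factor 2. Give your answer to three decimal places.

Under orthogonal rotation h² = Σλ², so λ_Factor 2² = h² − (0.0100) = 0.573 − 0.0100 = 0.5630.
|λ| = √0.5630 = 0.7503.

0.750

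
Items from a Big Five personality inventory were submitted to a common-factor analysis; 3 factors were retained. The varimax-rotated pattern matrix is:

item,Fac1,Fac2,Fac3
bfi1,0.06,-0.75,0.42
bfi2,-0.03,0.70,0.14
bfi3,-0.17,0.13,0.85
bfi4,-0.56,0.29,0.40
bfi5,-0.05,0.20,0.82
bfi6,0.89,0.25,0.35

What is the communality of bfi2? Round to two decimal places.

h² = (-0.03)² + 0.70² + 0.14² = 0.0009 + 0.4900 + 0.0196 = 0.5105

0.51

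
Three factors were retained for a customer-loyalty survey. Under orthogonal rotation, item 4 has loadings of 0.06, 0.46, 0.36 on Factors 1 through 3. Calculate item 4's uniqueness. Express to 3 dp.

0.655

h² = 0.06² + 0.46² + 0.36² = 0.0036 + 0.2116 + 0.1296 = 0.3448
Uniqueness u² = 1 − h² = 1 − 0.3448 = 0.6552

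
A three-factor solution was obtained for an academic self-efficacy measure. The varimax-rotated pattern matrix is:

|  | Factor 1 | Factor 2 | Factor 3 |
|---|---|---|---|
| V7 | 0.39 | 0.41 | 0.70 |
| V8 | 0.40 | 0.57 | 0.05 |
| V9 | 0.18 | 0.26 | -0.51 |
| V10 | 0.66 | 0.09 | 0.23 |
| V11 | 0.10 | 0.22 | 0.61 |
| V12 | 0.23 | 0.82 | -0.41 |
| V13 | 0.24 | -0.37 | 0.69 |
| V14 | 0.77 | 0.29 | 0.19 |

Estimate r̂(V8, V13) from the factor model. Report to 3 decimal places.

r̂ = Σ λ_i·λ_j across factors = (0.40)(0.24) + (0.57)(-0.37) + (0.05)(0.69)
  = +0.0960 -0.2109 +0.0345 = -0.0804

-0.080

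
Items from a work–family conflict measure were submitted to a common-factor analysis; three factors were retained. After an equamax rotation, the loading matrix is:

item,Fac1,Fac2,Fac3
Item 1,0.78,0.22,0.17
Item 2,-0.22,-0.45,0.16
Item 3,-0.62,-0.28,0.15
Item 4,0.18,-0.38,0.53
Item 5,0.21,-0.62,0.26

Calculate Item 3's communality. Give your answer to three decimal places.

0.485

h² = (-0.62)² + (-0.28)² + 0.15² = 0.3844 + 0.0784 + 0.0225 = 0.4853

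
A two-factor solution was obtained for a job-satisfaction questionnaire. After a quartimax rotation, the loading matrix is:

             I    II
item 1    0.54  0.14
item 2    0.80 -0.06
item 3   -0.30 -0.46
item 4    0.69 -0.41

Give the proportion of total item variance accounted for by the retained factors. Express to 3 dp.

0.475

SS loadings by factor: 1.4977, 0.4029; total = 1.9006.
Total variance with 4 standardized items is 4, so the solution explains 1.9006/4 = 0.4752.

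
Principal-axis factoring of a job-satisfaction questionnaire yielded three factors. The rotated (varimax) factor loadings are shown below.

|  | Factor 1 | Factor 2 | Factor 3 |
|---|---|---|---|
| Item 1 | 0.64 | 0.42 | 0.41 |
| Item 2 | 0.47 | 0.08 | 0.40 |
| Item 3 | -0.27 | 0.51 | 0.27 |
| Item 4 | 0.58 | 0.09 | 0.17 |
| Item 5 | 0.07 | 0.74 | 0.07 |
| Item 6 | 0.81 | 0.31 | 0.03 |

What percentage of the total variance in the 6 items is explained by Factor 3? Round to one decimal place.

7.3%

SS loadings for Factor 3 = 0.41² + 0.40² + 0.27² + 0.17² + 0.07² + 0.03² = 0.4357
With 6 standardized items, total variance = 6. Proportion = 0.4357/6 = 0.0726 → 7.26%.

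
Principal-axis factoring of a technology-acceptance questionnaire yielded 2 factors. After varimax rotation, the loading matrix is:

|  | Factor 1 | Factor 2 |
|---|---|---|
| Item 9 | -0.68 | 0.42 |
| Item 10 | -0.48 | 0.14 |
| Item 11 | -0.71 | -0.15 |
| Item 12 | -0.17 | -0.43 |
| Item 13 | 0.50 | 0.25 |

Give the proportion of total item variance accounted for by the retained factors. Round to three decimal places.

0.388

Communalities: 0.6388, 0.2500, 0.5266, 0.2138, 0.3125; Σh² = 1.9417.
Total variance with 5 standardized items is 5, so the solution explains 1.9417/5 = 0.3883.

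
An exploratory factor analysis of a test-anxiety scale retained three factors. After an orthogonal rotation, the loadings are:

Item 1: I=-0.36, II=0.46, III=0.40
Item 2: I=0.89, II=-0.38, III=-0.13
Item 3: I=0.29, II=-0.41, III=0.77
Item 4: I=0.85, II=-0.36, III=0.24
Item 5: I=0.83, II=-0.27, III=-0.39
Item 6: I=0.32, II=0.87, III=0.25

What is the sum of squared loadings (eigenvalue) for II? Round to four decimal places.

SS loadings for II = 0.46² + (-0.38)² + (-0.41)² + (-0.36)² + (-0.27)² + 0.87² = 0.2116 + 0.1444 + 0.1681 + 0.1296 + 0.0729 + 0.7569 = 1.4835

1.4835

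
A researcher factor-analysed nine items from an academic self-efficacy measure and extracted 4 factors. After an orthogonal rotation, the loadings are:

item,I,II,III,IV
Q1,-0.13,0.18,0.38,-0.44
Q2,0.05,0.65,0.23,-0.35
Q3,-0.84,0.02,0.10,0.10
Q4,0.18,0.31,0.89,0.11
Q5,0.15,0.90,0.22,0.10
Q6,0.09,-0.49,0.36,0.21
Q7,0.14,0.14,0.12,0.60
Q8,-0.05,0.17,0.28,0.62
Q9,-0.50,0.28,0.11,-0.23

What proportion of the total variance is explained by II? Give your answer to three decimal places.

0.192

SS loadings for II = 0.18² + 0.65² + 0.02² + 0.31² + 0.90² + (-0.49)² + 0.14² + 0.17² + 0.28² = 1.7284
Proportion of variance = 1.7284 / 9 = 0.1920.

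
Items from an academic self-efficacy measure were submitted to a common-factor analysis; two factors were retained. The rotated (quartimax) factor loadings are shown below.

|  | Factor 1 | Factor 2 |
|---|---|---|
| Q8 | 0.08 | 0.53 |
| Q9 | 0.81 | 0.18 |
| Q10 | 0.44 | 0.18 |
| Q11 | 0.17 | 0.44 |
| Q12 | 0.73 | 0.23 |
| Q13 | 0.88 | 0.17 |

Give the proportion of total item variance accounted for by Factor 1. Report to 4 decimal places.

SS loadings for Factor 1 = 0.08² + 0.81² + 0.44² + 0.17² + 0.73² + 0.88² = 2.1923
Proportion of variance = 2.1923 / 6 = 0.3654.

0.3654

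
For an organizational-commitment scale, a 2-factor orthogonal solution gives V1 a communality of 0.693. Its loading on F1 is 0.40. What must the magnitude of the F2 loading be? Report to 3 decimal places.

0.730

Under orthogonal rotation h² = Σλ², so λ_F2² = h² − (0.1600) = 0.693 − 0.1600 = 0.5330.
|λ| = √0.5330 = 0.7301.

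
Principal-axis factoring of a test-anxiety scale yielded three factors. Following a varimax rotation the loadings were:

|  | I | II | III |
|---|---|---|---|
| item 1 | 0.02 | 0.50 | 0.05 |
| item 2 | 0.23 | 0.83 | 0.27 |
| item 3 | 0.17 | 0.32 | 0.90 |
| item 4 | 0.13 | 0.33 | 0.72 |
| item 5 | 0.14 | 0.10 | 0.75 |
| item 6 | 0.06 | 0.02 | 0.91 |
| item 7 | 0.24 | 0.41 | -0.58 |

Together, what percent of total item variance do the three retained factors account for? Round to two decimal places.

SS loadings by factor: 0.1799, 1.3287, 3.1308; total = 4.6394.
Total variance with 7 standardized items is 7, so the solution explains 4.6394/7 = 0.6628 = 66.28%.

66.28%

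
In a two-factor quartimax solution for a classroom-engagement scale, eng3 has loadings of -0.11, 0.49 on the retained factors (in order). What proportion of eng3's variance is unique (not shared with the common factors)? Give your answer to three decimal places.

0.748

h² = (-0.11)² + 0.49² = 0.0121 + 0.2401 = 0.2522
Uniqueness u² = 1 − h² = 1 − 0.2522 = 0.7478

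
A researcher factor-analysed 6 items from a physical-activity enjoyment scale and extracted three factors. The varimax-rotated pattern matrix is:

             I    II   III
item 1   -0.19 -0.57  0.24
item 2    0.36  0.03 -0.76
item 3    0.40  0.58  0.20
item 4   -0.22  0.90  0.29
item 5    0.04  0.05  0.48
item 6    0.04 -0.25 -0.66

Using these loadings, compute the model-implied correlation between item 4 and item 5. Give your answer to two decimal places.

0.18

r̂ = Σ λ_i·λ_j across factors = (-0.22)(0.04) + (0.90)(0.05) + (0.29)(0.48)
  = -0.0088 +0.0450 +0.1392 = 0.1754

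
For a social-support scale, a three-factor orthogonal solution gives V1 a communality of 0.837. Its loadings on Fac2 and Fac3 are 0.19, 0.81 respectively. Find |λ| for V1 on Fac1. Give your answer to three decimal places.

0.381

Under orthogonal rotation h² = Σλ², so λ_Fac1² = h² − (0.6922) = 0.837 − 0.6922 = 0.1448.
|λ| = √0.1448 = 0.3805.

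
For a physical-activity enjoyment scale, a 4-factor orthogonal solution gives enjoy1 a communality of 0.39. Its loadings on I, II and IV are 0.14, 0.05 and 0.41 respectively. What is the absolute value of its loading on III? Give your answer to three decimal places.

0.447

Under orthogonal rotation h² = Σλ², so λ_III² = h² − (0.1902) = 0.39 − 0.1902 = 0.1998.
|λ| = √0.1998 = 0.4470.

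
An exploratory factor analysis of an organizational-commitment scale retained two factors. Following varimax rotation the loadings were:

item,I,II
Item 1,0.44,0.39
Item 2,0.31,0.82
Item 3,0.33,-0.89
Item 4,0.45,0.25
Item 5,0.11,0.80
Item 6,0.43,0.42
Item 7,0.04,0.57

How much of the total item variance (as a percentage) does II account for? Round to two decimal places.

SS loadings for II = 0.39² + 0.82² + (-0.89)² + 0.25² + 0.80² + 0.42² + 0.57² = 2.8204
With 7 standardized items, total variance = 7. Proportion = 2.8204/7 = 0.4029 → 40.29%.

40.29%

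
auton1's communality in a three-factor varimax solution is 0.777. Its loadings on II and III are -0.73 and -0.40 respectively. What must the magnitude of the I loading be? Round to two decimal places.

0.29

Under orthogonal rotation h² = Σλ², so λ_I² = h² − (0.6929) = 0.777 − 0.6929 = 0.0841.
|λ| = √0.0841 = 0.2900.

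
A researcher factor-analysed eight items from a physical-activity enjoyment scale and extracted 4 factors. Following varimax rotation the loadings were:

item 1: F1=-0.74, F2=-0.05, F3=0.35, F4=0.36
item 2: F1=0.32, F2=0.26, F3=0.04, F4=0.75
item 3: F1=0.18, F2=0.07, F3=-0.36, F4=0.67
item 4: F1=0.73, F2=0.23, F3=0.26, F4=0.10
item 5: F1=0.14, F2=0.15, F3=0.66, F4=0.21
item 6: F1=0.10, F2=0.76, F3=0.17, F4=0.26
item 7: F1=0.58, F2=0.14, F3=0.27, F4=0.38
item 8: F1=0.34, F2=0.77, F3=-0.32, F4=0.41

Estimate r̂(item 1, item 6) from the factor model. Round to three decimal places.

r̂ = Σ λ_i·λ_j across factors = (-0.74)(0.10) + (-0.05)(0.76) + (0.35)(0.17) + (0.36)(0.26)
  = -0.0740 -0.0380 +0.0595 +0.0936 = 0.0411

0.041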